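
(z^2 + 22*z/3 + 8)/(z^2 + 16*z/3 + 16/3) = (z + 6)/(z + 4)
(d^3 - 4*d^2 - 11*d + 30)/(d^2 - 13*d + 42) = (d^3 - 4*d^2 - 11*d + 30)/(d^2 - 13*d + 42)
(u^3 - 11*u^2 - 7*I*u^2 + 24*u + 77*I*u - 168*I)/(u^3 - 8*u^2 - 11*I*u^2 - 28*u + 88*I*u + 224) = (u - 3)/(u - 4*I)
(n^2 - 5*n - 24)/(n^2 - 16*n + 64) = (n + 3)/(n - 8)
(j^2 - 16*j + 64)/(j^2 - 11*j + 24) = (j - 8)/(j - 3)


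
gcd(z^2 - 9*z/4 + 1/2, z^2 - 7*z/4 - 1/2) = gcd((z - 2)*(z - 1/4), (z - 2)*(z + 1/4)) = z - 2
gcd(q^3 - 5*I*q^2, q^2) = q^2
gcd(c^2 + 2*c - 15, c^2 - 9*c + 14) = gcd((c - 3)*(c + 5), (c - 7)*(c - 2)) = 1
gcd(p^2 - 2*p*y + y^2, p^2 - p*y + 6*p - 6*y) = -p + y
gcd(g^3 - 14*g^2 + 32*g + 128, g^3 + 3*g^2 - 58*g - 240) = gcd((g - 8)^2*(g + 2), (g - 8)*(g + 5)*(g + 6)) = g - 8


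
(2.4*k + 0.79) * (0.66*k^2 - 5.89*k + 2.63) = 1.584*k^3 - 13.6146*k^2 + 1.6589*k + 2.0777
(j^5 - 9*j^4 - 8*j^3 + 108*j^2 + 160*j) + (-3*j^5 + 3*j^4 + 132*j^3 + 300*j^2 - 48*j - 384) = -2*j^5 - 6*j^4 + 124*j^3 + 408*j^2 + 112*j - 384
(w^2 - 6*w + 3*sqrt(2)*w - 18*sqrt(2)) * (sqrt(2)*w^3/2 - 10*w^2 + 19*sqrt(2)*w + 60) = sqrt(2)*w^5/2 - 7*w^4 - 3*sqrt(2)*w^4 - 11*sqrt(2)*w^3 + 42*w^3 + 66*sqrt(2)*w^2 + 174*w^2 - 1044*w + 180*sqrt(2)*w - 1080*sqrt(2)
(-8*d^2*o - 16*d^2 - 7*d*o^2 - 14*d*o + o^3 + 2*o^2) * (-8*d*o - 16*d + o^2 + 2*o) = 64*d^3*o^2 + 256*d^3*o + 256*d^3 + 48*d^2*o^3 + 192*d^2*o^2 + 192*d^2*o - 15*d*o^4 - 60*d*o^3 - 60*d*o^2 + o^5 + 4*o^4 + 4*o^3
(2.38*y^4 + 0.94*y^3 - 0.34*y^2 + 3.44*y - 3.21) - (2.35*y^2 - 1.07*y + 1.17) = 2.38*y^4 + 0.94*y^3 - 2.69*y^2 + 4.51*y - 4.38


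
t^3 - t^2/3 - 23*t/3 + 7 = (t - 7/3)*(t - 1)*(t + 3)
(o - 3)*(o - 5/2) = o^2 - 11*o/2 + 15/2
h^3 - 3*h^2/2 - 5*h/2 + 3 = (h - 2)*(h - 1)*(h + 3/2)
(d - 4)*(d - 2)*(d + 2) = d^3 - 4*d^2 - 4*d + 16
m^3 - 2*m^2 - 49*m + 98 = (m - 7)*(m - 2)*(m + 7)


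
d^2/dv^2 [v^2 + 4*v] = 2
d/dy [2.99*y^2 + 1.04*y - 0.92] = 5.98*y + 1.04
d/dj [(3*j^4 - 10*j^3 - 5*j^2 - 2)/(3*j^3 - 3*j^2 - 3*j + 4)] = (9*j^6 - 18*j^5 + 18*j^4 + 108*j^3 - 87*j^2 - 52*j - 6)/(9*j^6 - 18*j^5 - 9*j^4 + 42*j^3 - 15*j^2 - 24*j + 16)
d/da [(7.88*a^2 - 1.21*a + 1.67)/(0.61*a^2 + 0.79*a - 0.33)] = (6.9633*a^2 - 7.2382*a - 0.92)/(0.3721*a^4 + 0.9638*a^3 + 0.2215*a^2 - 0.5214*a + 0.1089)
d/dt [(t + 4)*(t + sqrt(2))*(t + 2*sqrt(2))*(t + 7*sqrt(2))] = 4*t^3 + 12*t^2 + 30*sqrt(2)*t^2 + 92*t + 80*sqrt(2)*t + 28*sqrt(2) + 184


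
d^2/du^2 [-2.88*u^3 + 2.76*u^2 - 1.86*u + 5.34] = 5.52 - 17.28*u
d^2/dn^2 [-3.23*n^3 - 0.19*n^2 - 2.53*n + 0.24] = -19.38*n - 0.38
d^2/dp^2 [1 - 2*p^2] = -4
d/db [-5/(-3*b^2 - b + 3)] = 5*(-6*b - 1)/(3*b^2 + b - 3)^2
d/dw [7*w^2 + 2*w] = 14*w + 2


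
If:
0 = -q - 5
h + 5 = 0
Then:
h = -5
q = -5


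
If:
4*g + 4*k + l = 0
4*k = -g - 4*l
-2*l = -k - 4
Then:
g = 16/13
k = -20/13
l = 16/13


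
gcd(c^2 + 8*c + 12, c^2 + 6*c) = c + 6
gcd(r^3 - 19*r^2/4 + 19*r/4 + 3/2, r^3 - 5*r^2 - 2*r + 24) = r - 3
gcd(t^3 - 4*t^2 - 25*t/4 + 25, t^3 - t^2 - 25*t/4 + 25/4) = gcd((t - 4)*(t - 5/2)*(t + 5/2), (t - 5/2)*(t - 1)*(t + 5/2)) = t^2 - 25/4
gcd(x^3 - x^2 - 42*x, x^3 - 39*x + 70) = 1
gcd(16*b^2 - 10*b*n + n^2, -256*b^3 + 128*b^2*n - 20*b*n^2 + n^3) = 8*b - n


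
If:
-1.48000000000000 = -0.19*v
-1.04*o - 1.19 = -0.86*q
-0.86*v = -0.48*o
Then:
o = 13.96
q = 18.26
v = 7.79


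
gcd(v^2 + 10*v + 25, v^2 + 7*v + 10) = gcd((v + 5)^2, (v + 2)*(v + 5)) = v + 5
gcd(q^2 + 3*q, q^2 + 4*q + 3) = q + 3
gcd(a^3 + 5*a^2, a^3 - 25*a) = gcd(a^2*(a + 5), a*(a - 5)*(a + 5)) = a^2 + 5*a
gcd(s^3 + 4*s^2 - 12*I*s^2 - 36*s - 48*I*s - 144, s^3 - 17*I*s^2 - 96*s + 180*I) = s^2 - 12*I*s - 36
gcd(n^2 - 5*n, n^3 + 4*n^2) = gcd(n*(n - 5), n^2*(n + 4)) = n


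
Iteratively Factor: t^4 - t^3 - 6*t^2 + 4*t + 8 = (t - 2)*(t^3 + t^2 - 4*t - 4) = (t - 2)*(t + 2)*(t^2 - t - 2) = (t - 2)^2*(t + 2)*(t + 1)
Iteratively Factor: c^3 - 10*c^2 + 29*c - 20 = (c - 5)*(c^2 - 5*c + 4) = (c - 5)*(c - 1)*(c - 4)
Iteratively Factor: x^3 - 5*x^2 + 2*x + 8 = (x + 1)*(x^2 - 6*x + 8) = (x - 2)*(x + 1)*(x - 4)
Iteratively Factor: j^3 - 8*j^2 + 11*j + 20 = (j - 5)*(j^2 - 3*j - 4) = (j - 5)*(j - 4)*(j + 1)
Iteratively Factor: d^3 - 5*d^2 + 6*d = (d - 3)*(d^2 - 2*d) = d*(d - 3)*(d - 2)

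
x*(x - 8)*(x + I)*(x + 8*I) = x^4 - 8*x^3 + 9*I*x^3 - 8*x^2 - 72*I*x^2 + 64*x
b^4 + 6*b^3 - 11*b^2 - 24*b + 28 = (b - 2)*(b - 1)*(b + 2)*(b + 7)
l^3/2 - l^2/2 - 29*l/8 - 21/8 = (l/2 + 1/2)*(l - 7/2)*(l + 3/2)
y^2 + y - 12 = (y - 3)*(y + 4)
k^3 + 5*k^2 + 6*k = k*(k + 2)*(k + 3)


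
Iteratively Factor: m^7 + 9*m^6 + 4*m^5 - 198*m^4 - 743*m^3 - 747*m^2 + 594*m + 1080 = (m + 3)*(m^6 + 6*m^5 - 14*m^4 - 156*m^3 - 275*m^2 + 78*m + 360) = (m + 2)*(m + 3)*(m^5 + 4*m^4 - 22*m^3 - 112*m^2 - 51*m + 180) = (m - 5)*(m + 2)*(m + 3)*(m^4 + 9*m^3 + 23*m^2 + 3*m - 36) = (m - 5)*(m - 1)*(m + 2)*(m + 3)*(m^3 + 10*m^2 + 33*m + 36) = (m - 5)*(m - 1)*(m + 2)*(m + 3)*(m + 4)*(m^2 + 6*m + 9) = (m - 5)*(m - 1)*(m + 2)*(m + 3)^2*(m + 4)*(m + 3)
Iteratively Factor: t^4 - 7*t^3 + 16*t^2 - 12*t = (t - 3)*(t^3 - 4*t^2 + 4*t) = (t - 3)*(t - 2)*(t^2 - 2*t) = (t - 3)*(t - 2)^2*(t)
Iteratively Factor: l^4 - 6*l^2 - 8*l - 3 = (l + 1)*(l^3 - l^2 - 5*l - 3) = (l + 1)^2*(l^2 - 2*l - 3) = (l + 1)^3*(l - 3)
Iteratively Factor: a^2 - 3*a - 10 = (a - 5)*(a + 2)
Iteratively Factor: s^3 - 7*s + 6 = (s + 3)*(s^2 - 3*s + 2) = (s - 1)*(s + 3)*(s - 2)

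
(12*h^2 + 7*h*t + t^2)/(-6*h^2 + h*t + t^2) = (4*h + t)/(-2*h + t)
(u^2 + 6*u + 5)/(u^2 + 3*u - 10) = (u + 1)/(u - 2)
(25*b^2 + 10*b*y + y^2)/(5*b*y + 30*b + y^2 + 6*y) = (5*b + y)/(y + 6)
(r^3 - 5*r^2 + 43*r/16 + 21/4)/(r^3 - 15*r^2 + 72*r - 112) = (r^2 - r - 21/16)/(r^2 - 11*r + 28)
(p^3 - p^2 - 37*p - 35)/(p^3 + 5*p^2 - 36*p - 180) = (p^2 - 6*p - 7)/(p^2 - 36)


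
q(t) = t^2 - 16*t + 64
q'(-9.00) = -34.00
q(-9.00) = 289.00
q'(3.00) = -10.00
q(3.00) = 25.00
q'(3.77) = -8.46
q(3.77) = 17.89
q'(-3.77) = -23.54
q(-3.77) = 138.53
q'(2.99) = -10.02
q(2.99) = 25.10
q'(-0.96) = -17.92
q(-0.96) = 80.28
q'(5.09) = -5.82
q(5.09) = 8.47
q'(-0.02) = -16.04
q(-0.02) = 64.32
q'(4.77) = -6.46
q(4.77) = 10.43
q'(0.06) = -15.88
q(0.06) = 63.04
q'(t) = 2*t - 16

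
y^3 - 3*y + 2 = (y - 1)^2*(y + 2)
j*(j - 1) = j^2 - j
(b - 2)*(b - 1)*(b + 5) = b^3 + 2*b^2 - 13*b + 10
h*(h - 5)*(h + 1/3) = h^3 - 14*h^2/3 - 5*h/3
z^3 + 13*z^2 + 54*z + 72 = (z + 3)*(z + 4)*(z + 6)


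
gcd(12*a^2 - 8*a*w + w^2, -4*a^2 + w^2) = -2*a + w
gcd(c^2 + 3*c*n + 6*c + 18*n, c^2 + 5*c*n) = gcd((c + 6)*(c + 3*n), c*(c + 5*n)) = 1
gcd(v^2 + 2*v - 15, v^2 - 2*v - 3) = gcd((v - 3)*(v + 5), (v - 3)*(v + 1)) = v - 3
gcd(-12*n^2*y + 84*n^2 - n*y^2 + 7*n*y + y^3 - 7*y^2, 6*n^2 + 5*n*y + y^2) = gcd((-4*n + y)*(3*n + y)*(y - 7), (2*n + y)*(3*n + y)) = 3*n + y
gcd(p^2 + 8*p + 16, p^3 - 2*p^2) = 1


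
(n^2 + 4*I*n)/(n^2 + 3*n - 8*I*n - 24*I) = n*(n + 4*I)/(n^2 + n*(3 - 8*I) - 24*I)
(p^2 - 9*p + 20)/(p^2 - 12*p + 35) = (p - 4)/(p - 7)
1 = 1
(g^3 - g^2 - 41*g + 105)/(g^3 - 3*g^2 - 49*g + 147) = (g - 5)/(g - 7)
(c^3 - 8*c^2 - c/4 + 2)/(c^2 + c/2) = c - 17/2 + 4/c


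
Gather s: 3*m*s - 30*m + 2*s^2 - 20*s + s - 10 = -30*m + 2*s^2 + s*(3*m - 19) - 10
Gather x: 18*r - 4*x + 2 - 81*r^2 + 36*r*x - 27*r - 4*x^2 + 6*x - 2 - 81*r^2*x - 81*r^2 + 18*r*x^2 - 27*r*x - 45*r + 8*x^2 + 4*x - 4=-162*r^2 - 54*r + x^2*(18*r + 4) + x*(-81*r^2 + 9*r + 6) - 4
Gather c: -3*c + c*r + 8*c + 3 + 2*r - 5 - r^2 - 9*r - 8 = c*(r + 5) - r^2 - 7*r - 10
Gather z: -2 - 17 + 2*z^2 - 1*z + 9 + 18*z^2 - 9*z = 20*z^2 - 10*z - 10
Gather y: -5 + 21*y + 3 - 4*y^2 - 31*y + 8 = -4*y^2 - 10*y + 6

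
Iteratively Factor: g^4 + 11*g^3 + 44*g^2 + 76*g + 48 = (g + 2)*(g^3 + 9*g^2 + 26*g + 24) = (g + 2)*(g + 4)*(g^2 + 5*g + 6) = (g + 2)*(g + 3)*(g + 4)*(g + 2)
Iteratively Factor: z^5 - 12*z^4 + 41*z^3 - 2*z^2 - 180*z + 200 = (z + 2)*(z^4 - 14*z^3 + 69*z^2 - 140*z + 100) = (z - 2)*(z + 2)*(z^3 - 12*z^2 + 45*z - 50) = (z - 2)^2*(z + 2)*(z^2 - 10*z + 25) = (z - 5)*(z - 2)^2*(z + 2)*(z - 5)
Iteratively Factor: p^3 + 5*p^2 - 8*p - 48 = (p - 3)*(p^2 + 8*p + 16) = (p - 3)*(p + 4)*(p + 4)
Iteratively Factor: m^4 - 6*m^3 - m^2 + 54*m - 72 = (m - 4)*(m^3 - 2*m^2 - 9*m + 18) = (m - 4)*(m - 3)*(m^2 + m - 6) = (m - 4)*(m - 3)*(m - 2)*(m + 3)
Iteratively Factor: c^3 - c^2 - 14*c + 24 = (c - 3)*(c^2 + 2*c - 8) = (c - 3)*(c - 2)*(c + 4)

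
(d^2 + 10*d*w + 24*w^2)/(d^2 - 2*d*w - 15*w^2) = (-d^2 - 10*d*w - 24*w^2)/(-d^2 + 2*d*w + 15*w^2)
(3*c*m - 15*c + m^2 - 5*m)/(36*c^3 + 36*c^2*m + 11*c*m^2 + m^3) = (m - 5)/(12*c^2 + 8*c*m + m^2)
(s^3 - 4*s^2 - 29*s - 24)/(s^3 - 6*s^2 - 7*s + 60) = (s^2 - 7*s - 8)/(s^2 - 9*s + 20)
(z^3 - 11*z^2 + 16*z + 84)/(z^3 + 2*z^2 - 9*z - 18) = (z^2 - 13*z + 42)/(z^2 - 9)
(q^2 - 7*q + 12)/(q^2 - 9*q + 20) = (q - 3)/(q - 5)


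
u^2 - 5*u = u*(u - 5)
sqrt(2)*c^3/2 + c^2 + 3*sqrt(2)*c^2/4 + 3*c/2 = c*(c + 3/2)*(sqrt(2)*c/2 + 1)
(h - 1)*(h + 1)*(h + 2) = h^3 + 2*h^2 - h - 2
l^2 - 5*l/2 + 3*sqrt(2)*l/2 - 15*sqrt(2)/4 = (l - 5/2)*(l + 3*sqrt(2)/2)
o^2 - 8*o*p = o*(o - 8*p)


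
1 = 1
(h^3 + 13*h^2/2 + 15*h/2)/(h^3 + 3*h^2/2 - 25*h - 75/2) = h/(h - 5)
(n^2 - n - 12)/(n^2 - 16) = (n + 3)/(n + 4)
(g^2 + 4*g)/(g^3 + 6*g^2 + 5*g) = (g + 4)/(g^2 + 6*g + 5)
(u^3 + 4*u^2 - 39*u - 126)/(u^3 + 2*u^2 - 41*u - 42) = (u + 3)/(u + 1)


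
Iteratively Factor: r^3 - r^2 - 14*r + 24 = (r + 4)*(r^2 - 5*r + 6) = (r - 3)*(r + 4)*(r - 2)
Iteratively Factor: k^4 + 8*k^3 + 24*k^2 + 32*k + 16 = (k + 2)*(k^3 + 6*k^2 + 12*k + 8) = (k + 2)^2*(k^2 + 4*k + 4) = (k + 2)^3*(k + 2)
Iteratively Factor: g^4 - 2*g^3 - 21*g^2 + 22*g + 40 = (g + 1)*(g^3 - 3*g^2 - 18*g + 40) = (g - 5)*(g + 1)*(g^2 + 2*g - 8) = (g - 5)*(g - 2)*(g + 1)*(g + 4)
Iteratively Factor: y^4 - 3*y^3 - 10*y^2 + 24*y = (y + 3)*(y^3 - 6*y^2 + 8*y) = (y - 4)*(y + 3)*(y^2 - 2*y) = (y - 4)*(y - 2)*(y + 3)*(y)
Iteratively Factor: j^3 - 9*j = (j - 3)*(j^2 + 3*j) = j*(j - 3)*(j + 3)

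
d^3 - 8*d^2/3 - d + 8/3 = (d - 8/3)*(d - 1)*(d + 1)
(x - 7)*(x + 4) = x^2 - 3*x - 28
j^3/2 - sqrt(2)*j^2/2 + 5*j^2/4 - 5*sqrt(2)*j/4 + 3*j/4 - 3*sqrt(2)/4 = (j/2 + 1/2)*(j + 3/2)*(j - sqrt(2))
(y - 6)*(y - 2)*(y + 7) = y^3 - y^2 - 44*y + 84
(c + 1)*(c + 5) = c^2 + 6*c + 5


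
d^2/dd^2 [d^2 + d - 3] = 2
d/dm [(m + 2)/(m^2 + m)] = (m*(m + 1) - (m + 2)*(2*m + 1))/(m^2*(m + 1)^2)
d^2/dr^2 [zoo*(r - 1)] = 0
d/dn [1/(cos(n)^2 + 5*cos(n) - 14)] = (2*cos(n) + 5)*sin(n)/(cos(n)^2 + 5*cos(n) - 14)^2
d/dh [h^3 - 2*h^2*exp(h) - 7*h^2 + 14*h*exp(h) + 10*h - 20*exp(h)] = -2*h^2*exp(h) + 3*h^2 + 10*h*exp(h) - 14*h - 6*exp(h) + 10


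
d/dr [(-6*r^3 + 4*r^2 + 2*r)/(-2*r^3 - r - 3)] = 2*(4*r^4 + 10*r^3 + 25*r^2 - 12*r - 3)/(4*r^6 + 4*r^4 + 12*r^3 + r^2 + 6*r + 9)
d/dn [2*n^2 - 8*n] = 4*n - 8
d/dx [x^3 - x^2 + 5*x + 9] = 3*x^2 - 2*x + 5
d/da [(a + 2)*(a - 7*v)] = 2*a - 7*v + 2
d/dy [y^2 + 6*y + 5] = 2*y + 6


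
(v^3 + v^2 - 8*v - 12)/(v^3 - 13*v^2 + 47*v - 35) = (v^3 + v^2 - 8*v - 12)/(v^3 - 13*v^2 + 47*v - 35)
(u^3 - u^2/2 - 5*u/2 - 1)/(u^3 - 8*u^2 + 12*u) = (2*u^2 + 3*u + 1)/(2*u*(u - 6))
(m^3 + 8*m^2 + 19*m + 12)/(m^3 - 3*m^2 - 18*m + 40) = (m^2 + 4*m + 3)/(m^2 - 7*m + 10)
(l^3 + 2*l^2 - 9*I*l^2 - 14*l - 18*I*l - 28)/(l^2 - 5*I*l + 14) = (l^2 + 2*l*(1 - I) - 4*I)/(l + 2*I)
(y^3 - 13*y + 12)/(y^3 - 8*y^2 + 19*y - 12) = (y + 4)/(y - 4)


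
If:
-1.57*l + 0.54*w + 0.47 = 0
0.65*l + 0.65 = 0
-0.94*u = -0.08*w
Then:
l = -1.00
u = -0.32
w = -3.78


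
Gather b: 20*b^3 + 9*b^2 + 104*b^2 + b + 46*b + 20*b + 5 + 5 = 20*b^3 + 113*b^2 + 67*b + 10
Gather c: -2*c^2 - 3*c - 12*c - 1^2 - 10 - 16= -2*c^2 - 15*c - 27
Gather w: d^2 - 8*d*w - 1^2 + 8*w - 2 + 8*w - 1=d^2 + w*(16 - 8*d) - 4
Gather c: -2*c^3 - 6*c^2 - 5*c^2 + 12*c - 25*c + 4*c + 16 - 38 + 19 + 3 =-2*c^3 - 11*c^2 - 9*c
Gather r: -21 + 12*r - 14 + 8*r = 20*r - 35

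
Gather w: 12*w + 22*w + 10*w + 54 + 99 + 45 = 44*w + 198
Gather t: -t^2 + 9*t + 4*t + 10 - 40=-t^2 + 13*t - 30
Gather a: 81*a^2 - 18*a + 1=81*a^2 - 18*a + 1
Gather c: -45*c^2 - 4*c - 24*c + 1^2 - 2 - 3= -45*c^2 - 28*c - 4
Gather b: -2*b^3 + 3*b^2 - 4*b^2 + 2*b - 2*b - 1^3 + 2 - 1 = -2*b^3 - b^2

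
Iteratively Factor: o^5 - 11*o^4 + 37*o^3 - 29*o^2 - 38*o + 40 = (o - 5)*(o^4 - 6*o^3 + 7*o^2 + 6*o - 8) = (o - 5)*(o - 4)*(o^3 - 2*o^2 - o + 2) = (o - 5)*(o - 4)*(o + 1)*(o^2 - 3*o + 2) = (o - 5)*(o - 4)*(o - 2)*(o + 1)*(o - 1)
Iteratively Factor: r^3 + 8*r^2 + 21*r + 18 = (r + 3)*(r^2 + 5*r + 6) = (r + 3)^2*(r + 2)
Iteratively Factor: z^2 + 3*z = (z + 3)*(z)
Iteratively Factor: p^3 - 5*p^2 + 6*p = (p - 2)*(p^2 - 3*p) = (p - 3)*(p - 2)*(p)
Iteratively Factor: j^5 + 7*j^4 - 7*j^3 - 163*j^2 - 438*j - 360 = (j + 3)*(j^4 + 4*j^3 - 19*j^2 - 106*j - 120) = (j + 2)*(j + 3)*(j^3 + 2*j^2 - 23*j - 60) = (j - 5)*(j + 2)*(j + 3)*(j^2 + 7*j + 12) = (j - 5)*(j + 2)*(j + 3)^2*(j + 4)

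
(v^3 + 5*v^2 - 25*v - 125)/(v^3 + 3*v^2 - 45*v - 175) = (v - 5)/(v - 7)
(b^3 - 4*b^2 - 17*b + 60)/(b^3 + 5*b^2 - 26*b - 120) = (b - 3)/(b + 6)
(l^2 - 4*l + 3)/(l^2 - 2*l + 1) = (l - 3)/(l - 1)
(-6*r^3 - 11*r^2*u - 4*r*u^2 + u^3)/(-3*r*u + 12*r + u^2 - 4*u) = (6*r^3 + 11*r^2*u + 4*r*u^2 - u^3)/(3*r*u - 12*r - u^2 + 4*u)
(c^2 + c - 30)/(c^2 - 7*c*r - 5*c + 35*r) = (-c - 6)/(-c + 7*r)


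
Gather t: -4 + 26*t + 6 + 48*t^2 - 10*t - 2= 48*t^2 + 16*t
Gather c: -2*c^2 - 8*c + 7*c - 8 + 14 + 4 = -2*c^2 - c + 10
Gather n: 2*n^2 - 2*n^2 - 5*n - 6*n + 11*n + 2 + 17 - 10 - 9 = 0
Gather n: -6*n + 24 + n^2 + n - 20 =n^2 - 5*n + 4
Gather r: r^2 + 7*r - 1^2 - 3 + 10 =r^2 + 7*r + 6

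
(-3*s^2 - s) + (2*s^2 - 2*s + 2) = -s^2 - 3*s + 2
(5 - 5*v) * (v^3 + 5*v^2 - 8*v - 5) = -5*v^4 - 20*v^3 + 65*v^2 - 15*v - 25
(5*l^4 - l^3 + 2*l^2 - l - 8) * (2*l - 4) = 10*l^5 - 22*l^4 + 8*l^3 - 10*l^2 - 12*l + 32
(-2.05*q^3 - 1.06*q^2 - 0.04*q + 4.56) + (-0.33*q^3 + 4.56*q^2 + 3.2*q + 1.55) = -2.38*q^3 + 3.5*q^2 + 3.16*q + 6.11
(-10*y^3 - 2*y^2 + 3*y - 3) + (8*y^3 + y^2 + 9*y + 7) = -2*y^3 - y^2 + 12*y + 4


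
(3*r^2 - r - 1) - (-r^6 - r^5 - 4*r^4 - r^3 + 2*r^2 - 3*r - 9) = r^6 + r^5 + 4*r^4 + r^3 + r^2 + 2*r + 8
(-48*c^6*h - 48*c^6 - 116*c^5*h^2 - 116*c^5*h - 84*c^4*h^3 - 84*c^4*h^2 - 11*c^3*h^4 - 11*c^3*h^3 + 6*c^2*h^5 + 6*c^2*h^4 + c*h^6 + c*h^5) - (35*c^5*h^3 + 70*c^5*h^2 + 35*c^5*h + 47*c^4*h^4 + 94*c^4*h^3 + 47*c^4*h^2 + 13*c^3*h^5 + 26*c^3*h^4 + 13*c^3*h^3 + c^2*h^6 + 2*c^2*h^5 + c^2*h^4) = -48*c^6*h - 48*c^6 - 35*c^5*h^3 - 186*c^5*h^2 - 151*c^5*h - 47*c^4*h^4 - 178*c^4*h^3 - 131*c^4*h^2 - 13*c^3*h^5 - 37*c^3*h^4 - 24*c^3*h^3 - c^2*h^6 + 4*c^2*h^5 + 5*c^2*h^4 + c*h^6 + c*h^5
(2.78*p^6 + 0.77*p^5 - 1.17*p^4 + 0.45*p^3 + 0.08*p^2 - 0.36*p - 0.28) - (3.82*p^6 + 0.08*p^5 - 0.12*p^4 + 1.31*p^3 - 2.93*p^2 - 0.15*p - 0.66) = -1.04*p^6 + 0.69*p^5 - 1.05*p^4 - 0.86*p^3 + 3.01*p^2 - 0.21*p + 0.38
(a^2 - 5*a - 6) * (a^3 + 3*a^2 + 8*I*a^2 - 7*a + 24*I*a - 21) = a^5 - 2*a^4 + 8*I*a^4 - 28*a^3 - 16*I*a^3 - 4*a^2 - 168*I*a^2 + 147*a - 144*I*a + 126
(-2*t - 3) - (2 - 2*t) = -5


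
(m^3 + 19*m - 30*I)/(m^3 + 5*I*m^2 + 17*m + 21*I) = (m^2 + 3*I*m + 10)/(m^2 + 8*I*m - 7)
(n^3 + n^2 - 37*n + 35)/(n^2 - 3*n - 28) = (-n^3 - n^2 + 37*n - 35)/(-n^2 + 3*n + 28)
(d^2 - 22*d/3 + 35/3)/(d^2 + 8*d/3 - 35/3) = (d - 5)/(d + 5)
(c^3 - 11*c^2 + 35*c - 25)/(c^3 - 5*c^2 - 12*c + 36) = (c^3 - 11*c^2 + 35*c - 25)/(c^3 - 5*c^2 - 12*c + 36)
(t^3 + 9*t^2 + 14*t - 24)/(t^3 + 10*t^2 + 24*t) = (t - 1)/t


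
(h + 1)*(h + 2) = h^2 + 3*h + 2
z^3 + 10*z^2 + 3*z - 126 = (z - 3)*(z + 6)*(z + 7)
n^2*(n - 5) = n^3 - 5*n^2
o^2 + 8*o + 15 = (o + 3)*(o + 5)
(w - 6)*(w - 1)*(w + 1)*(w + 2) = w^4 - 4*w^3 - 13*w^2 + 4*w + 12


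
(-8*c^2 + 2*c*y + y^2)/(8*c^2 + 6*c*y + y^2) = (-2*c + y)/(2*c + y)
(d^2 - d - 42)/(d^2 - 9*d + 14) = (d + 6)/(d - 2)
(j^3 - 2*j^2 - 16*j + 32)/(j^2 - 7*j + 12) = (j^2 + 2*j - 8)/(j - 3)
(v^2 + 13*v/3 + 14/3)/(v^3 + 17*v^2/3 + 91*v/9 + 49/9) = 3*(v + 2)/(3*v^2 + 10*v + 7)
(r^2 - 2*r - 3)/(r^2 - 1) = (r - 3)/(r - 1)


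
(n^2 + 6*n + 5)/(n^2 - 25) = (n + 1)/(n - 5)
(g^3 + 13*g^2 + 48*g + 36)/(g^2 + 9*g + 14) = (g^3 + 13*g^2 + 48*g + 36)/(g^2 + 9*g + 14)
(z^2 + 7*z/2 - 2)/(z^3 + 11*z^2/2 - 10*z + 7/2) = (z + 4)/(z^2 + 6*z - 7)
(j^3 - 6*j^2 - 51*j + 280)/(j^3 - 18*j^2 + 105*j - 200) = (j + 7)/(j - 5)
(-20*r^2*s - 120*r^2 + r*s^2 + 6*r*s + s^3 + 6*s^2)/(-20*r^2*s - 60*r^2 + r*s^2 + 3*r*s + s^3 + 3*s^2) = (s + 6)/(s + 3)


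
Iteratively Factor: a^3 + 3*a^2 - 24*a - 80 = (a + 4)*(a^2 - a - 20) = (a + 4)^2*(a - 5)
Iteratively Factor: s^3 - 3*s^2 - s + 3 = (s + 1)*(s^2 - 4*s + 3) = (s - 3)*(s + 1)*(s - 1)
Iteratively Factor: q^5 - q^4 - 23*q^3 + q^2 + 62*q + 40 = (q - 5)*(q^4 + 4*q^3 - 3*q^2 - 14*q - 8) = (q - 5)*(q + 4)*(q^3 - 3*q - 2) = (q - 5)*(q - 2)*(q + 4)*(q^2 + 2*q + 1) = (q - 5)*(q - 2)*(q + 1)*(q + 4)*(q + 1)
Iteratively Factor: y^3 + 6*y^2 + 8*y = (y + 4)*(y^2 + 2*y) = y*(y + 4)*(y + 2)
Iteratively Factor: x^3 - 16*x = (x + 4)*(x^2 - 4*x) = x*(x + 4)*(x - 4)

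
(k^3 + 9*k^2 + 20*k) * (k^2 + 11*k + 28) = k^5 + 20*k^4 + 147*k^3 + 472*k^2 + 560*k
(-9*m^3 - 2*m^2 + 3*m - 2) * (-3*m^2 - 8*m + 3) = 27*m^5 + 78*m^4 - 20*m^3 - 24*m^2 + 25*m - 6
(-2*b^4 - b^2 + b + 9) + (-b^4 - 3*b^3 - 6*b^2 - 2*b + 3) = -3*b^4 - 3*b^3 - 7*b^2 - b + 12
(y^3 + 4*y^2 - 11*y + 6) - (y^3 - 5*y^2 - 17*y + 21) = 9*y^2 + 6*y - 15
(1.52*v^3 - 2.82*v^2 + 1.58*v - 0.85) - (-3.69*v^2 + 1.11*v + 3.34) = 1.52*v^3 + 0.87*v^2 + 0.47*v - 4.19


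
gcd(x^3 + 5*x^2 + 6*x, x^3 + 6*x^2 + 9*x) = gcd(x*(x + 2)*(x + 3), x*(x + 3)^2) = x^2 + 3*x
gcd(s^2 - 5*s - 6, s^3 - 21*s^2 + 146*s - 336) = s - 6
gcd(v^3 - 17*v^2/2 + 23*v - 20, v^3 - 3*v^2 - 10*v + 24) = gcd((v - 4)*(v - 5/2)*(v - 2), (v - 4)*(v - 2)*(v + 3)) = v^2 - 6*v + 8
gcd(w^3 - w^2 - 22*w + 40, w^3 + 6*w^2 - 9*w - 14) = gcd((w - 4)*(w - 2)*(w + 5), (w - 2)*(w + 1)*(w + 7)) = w - 2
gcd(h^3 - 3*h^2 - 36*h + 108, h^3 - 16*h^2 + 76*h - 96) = h - 6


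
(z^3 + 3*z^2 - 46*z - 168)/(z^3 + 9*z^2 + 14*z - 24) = (z - 7)/(z - 1)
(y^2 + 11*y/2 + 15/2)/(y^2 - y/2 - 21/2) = (2*y + 5)/(2*y - 7)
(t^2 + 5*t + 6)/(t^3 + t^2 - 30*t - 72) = (t + 2)/(t^2 - 2*t - 24)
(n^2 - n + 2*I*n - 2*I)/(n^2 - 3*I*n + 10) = (n - 1)/(n - 5*I)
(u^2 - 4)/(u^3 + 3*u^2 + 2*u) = (u - 2)/(u*(u + 1))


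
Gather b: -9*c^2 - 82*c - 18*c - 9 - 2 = -9*c^2 - 100*c - 11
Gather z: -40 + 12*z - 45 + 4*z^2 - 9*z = 4*z^2 + 3*z - 85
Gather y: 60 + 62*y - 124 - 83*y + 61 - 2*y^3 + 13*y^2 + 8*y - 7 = -2*y^3 + 13*y^2 - 13*y - 10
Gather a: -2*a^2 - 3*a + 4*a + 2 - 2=-2*a^2 + a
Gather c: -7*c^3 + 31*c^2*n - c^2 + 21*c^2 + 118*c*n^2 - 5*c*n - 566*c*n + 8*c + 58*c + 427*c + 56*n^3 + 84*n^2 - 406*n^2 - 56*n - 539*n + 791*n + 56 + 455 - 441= -7*c^3 + c^2*(31*n + 20) + c*(118*n^2 - 571*n + 493) + 56*n^3 - 322*n^2 + 196*n + 70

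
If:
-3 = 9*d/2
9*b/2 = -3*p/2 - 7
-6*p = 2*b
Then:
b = -7/4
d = -2/3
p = 7/12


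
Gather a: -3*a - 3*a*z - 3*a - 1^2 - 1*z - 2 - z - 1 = a*(-3*z - 6) - 2*z - 4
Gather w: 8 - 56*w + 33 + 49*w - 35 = 6 - 7*w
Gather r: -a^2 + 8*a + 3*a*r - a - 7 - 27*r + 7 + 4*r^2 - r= -a^2 + 7*a + 4*r^2 + r*(3*a - 28)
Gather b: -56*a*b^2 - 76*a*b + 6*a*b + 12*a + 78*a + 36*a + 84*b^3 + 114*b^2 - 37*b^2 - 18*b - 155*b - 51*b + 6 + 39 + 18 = 126*a + 84*b^3 + b^2*(77 - 56*a) + b*(-70*a - 224) + 63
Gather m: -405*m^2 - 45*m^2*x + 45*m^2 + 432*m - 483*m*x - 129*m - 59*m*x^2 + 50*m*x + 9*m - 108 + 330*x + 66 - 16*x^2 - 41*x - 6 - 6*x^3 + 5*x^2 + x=m^2*(-45*x - 360) + m*(-59*x^2 - 433*x + 312) - 6*x^3 - 11*x^2 + 290*x - 48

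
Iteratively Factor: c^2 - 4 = (c - 2)*(c + 2)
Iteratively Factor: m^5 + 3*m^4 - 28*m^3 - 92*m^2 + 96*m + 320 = (m + 4)*(m^4 - m^3 - 24*m^2 + 4*m + 80) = (m + 4)^2*(m^3 - 5*m^2 - 4*m + 20) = (m - 2)*(m + 4)^2*(m^2 - 3*m - 10) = (m - 2)*(m + 2)*(m + 4)^2*(m - 5)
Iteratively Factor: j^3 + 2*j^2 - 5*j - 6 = (j + 3)*(j^2 - j - 2) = (j + 1)*(j + 3)*(j - 2)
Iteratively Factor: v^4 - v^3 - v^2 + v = (v + 1)*(v^3 - 2*v^2 + v) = v*(v + 1)*(v^2 - 2*v + 1) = v*(v - 1)*(v + 1)*(v - 1)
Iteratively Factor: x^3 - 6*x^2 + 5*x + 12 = (x - 4)*(x^2 - 2*x - 3) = (x - 4)*(x - 3)*(x + 1)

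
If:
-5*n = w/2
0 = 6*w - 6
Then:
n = -1/10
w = 1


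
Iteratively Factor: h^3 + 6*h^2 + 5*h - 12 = (h + 4)*(h^2 + 2*h - 3) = (h + 3)*(h + 4)*(h - 1)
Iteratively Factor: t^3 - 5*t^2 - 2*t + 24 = (t + 2)*(t^2 - 7*t + 12) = (t - 4)*(t + 2)*(t - 3)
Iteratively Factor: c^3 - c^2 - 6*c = (c + 2)*(c^2 - 3*c) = (c - 3)*(c + 2)*(c)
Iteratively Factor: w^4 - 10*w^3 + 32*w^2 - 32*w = (w)*(w^3 - 10*w^2 + 32*w - 32) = w*(w - 2)*(w^2 - 8*w + 16) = w*(w - 4)*(w - 2)*(w - 4)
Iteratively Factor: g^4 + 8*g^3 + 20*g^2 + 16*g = (g + 2)*(g^3 + 6*g^2 + 8*g) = (g + 2)^2*(g^2 + 4*g) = (g + 2)^2*(g + 4)*(g)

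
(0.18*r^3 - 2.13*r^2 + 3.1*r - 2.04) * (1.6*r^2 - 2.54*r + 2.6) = 0.288*r^5 - 3.8652*r^4 + 10.8382*r^3 - 16.676*r^2 + 13.2416*r - 5.304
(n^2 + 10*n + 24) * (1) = n^2 + 10*n + 24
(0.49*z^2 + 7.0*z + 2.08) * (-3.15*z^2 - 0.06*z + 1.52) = -1.5435*z^4 - 22.0794*z^3 - 6.2272*z^2 + 10.5152*z + 3.1616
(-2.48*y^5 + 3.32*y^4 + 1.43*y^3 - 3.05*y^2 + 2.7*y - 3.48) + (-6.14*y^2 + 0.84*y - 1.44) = -2.48*y^5 + 3.32*y^4 + 1.43*y^3 - 9.19*y^2 + 3.54*y - 4.92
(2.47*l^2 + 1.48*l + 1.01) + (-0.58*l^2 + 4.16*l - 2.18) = 1.89*l^2 + 5.64*l - 1.17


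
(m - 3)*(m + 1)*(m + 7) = m^3 + 5*m^2 - 17*m - 21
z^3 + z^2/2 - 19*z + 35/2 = (z - 7/2)*(z - 1)*(z + 5)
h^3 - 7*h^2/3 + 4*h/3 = h*(h - 4/3)*(h - 1)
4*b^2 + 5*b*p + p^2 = (b + p)*(4*b + p)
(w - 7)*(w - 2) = w^2 - 9*w + 14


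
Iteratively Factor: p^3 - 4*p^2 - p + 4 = (p - 1)*(p^2 - 3*p - 4) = (p - 1)*(p + 1)*(p - 4)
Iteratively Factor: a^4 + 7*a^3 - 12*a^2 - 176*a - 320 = (a + 4)*(a^3 + 3*a^2 - 24*a - 80) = (a + 4)^2*(a^2 - a - 20) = (a - 5)*(a + 4)^2*(a + 4)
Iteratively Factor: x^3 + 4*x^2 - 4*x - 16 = (x + 4)*(x^2 - 4) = (x + 2)*(x + 4)*(x - 2)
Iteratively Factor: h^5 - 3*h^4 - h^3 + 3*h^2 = (h)*(h^4 - 3*h^3 - h^2 + 3*h) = h^2*(h^3 - 3*h^2 - h + 3) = h^2*(h + 1)*(h^2 - 4*h + 3) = h^2*(h - 3)*(h + 1)*(h - 1)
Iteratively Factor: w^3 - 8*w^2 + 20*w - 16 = (w - 4)*(w^2 - 4*w + 4) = (w - 4)*(w - 2)*(w - 2)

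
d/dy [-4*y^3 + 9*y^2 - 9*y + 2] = -12*y^2 + 18*y - 9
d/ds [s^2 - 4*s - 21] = 2*s - 4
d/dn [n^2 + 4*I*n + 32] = 2*n + 4*I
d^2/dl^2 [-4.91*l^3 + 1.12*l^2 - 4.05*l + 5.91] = 2.24 - 29.46*l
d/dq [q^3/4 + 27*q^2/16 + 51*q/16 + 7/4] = 3*q^2/4 + 27*q/8 + 51/16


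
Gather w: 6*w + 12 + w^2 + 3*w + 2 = w^2 + 9*w + 14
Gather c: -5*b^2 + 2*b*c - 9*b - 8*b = -5*b^2 + 2*b*c - 17*b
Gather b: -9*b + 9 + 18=27 - 9*b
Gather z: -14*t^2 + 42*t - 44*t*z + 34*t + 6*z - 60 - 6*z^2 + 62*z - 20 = -14*t^2 + 76*t - 6*z^2 + z*(68 - 44*t) - 80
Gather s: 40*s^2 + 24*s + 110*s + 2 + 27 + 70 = 40*s^2 + 134*s + 99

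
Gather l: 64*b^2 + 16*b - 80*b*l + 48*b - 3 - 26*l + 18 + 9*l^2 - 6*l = 64*b^2 + 64*b + 9*l^2 + l*(-80*b - 32) + 15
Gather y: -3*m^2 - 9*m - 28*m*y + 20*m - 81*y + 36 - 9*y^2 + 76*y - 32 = -3*m^2 + 11*m - 9*y^2 + y*(-28*m - 5) + 4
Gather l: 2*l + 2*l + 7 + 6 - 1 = 4*l + 12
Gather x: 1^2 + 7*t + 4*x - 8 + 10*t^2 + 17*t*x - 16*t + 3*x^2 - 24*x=10*t^2 - 9*t + 3*x^2 + x*(17*t - 20) - 7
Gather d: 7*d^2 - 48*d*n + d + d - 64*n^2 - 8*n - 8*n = 7*d^2 + d*(2 - 48*n) - 64*n^2 - 16*n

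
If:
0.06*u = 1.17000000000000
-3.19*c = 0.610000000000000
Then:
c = -0.19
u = 19.50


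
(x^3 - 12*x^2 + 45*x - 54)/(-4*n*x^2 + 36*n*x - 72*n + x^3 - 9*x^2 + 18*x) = (x - 3)/(-4*n + x)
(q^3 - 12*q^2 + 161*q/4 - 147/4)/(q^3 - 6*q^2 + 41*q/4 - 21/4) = (q - 7)/(q - 1)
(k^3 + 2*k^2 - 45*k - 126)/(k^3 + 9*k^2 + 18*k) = (k - 7)/k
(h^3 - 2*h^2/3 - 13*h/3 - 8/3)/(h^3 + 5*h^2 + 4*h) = (3*h^2 - 5*h - 8)/(3*h*(h + 4))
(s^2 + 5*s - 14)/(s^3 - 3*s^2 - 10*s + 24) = (s + 7)/(s^2 - s - 12)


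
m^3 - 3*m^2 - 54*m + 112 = (m - 8)*(m - 2)*(m + 7)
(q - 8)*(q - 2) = q^2 - 10*q + 16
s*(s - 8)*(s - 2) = s^3 - 10*s^2 + 16*s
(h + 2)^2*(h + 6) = h^3 + 10*h^2 + 28*h + 24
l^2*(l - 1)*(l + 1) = l^4 - l^2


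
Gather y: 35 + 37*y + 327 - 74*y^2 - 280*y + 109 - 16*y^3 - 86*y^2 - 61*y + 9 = -16*y^3 - 160*y^2 - 304*y + 480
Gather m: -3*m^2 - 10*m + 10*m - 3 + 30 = 27 - 3*m^2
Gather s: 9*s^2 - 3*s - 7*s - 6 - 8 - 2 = 9*s^2 - 10*s - 16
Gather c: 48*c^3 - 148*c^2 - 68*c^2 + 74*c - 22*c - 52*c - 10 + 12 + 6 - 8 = 48*c^3 - 216*c^2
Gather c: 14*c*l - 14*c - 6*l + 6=c*(14*l - 14) - 6*l + 6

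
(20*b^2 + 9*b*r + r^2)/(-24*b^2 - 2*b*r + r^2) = (5*b + r)/(-6*b + r)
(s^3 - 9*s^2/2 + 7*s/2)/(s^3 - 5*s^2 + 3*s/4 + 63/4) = 2*s*(s - 1)/(2*s^2 - 3*s - 9)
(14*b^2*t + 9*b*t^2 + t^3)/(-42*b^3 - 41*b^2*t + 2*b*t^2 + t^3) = t*(2*b + t)/(-6*b^2 - 5*b*t + t^2)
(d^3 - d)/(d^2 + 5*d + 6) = (d^3 - d)/(d^2 + 5*d + 6)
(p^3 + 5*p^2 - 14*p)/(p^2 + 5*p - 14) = p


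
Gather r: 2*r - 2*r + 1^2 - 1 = 0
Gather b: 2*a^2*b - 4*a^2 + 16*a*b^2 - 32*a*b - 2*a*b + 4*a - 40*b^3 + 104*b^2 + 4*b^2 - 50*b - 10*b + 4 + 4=-4*a^2 + 4*a - 40*b^3 + b^2*(16*a + 108) + b*(2*a^2 - 34*a - 60) + 8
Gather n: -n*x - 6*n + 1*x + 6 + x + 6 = n*(-x - 6) + 2*x + 12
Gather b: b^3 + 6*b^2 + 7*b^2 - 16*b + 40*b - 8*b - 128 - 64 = b^3 + 13*b^2 + 16*b - 192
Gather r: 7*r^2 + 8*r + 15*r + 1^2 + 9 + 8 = 7*r^2 + 23*r + 18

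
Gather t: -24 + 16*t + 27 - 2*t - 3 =14*t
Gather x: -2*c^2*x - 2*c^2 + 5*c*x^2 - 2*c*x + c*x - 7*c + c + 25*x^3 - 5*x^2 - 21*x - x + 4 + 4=-2*c^2 - 6*c + 25*x^3 + x^2*(5*c - 5) + x*(-2*c^2 - c - 22) + 8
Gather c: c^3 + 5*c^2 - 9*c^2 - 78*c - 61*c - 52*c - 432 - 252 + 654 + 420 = c^3 - 4*c^2 - 191*c + 390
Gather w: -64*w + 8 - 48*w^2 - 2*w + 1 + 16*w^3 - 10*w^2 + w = 16*w^3 - 58*w^2 - 65*w + 9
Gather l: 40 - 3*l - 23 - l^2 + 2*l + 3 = -l^2 - l + 20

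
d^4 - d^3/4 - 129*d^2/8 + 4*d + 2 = (d - 4)*(d - 1/2)*(d + 1/4)*(d + 4)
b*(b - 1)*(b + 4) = b^3 + 3*b^2 - 4*b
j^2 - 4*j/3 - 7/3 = (j - 7/3)*(j + 1)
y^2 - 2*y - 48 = (y - 8)*(y + 6)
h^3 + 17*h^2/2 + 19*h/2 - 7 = (h - 1/2)*(h + 2)*(h + 7)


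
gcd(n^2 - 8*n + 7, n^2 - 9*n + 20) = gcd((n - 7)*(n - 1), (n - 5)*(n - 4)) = 1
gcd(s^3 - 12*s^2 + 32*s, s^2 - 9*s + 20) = s - 4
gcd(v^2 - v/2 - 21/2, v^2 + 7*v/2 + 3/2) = v + 3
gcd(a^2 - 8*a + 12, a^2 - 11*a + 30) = a - 6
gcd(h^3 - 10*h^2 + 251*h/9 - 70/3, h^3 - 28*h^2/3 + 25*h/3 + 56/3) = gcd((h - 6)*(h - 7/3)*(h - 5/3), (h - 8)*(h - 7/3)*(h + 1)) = h - 7/3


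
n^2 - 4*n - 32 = (n - 8)*(n + 4)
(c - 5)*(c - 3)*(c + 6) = c^3 - 2*c^2 - 33*c + 90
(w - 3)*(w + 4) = w^2 + w - 12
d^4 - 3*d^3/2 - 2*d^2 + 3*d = d*(d - 3/2)*(d - sqrt(2))*(d + sqrt(2))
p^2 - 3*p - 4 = (p - 4)*(p + 1)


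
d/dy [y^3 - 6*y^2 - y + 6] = 3*y^2 - 12*y - 1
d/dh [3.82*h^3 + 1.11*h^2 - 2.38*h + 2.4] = 11.46*h^2 + 2.22*h - 2.38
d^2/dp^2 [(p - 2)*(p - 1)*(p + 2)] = 6*p - 2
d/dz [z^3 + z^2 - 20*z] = 3*z^2 + 2*z - 20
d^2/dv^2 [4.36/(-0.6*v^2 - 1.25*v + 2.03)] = (3.1392*v^2 + 6.54*v - 4.36*(1.2*v + 1.25)*(2.4*v + 2.5) - 10.62096)/(0.6*v^2 + 1.25*v - 2.03)^3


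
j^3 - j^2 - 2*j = j*(j - 2)*(j + 1)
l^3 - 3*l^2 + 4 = (l - 2)^2*(l + 1)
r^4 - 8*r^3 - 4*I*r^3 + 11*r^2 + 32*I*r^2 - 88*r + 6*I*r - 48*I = (r - 8)*(r - 6*I)*(r + I)^2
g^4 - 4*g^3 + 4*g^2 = g^2*(g - 2)^2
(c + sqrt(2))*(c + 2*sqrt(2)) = c^2 + 3*sqrt(2)*c + 4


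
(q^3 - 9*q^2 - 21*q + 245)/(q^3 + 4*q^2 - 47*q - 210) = (q - 7)/(q + 6)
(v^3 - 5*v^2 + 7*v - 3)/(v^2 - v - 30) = (-v^3 + 5*v^2 - 7*v + 3)/(-v^2 + v + 30)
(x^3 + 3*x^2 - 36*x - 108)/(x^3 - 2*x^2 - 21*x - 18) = (x + 6)/(x + 1)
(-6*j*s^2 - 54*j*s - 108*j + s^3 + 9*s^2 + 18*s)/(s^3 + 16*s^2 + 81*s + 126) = (-6*j + s)/(s + 7)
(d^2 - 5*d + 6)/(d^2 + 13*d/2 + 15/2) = 2*(d^2 - 5*d + 6)/(2*d^2 + 13*d + 15)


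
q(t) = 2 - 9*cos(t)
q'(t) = 9*sin(t)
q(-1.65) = 2.71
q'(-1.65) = -8.97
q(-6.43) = -6.90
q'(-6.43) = -1.32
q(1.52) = 1.54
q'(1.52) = 8.99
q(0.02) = -7.00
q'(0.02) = 0.18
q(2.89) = 10.72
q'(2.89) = 2.24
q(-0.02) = -7.00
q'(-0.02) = -0.18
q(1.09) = -2.16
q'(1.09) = 7.98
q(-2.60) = 9.71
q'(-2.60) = -4.64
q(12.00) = -5.59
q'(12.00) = -4.83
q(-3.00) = 10.91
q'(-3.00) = -1.27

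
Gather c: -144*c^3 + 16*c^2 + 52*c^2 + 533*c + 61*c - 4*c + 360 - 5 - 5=-144*c^3 + 68*c^2 + 590*c + 350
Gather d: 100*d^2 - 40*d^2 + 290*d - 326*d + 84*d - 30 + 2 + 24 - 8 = 60*d^2 + 48*d - 12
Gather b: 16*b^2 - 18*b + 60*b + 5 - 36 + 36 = 16*b^2 + 42*b + 5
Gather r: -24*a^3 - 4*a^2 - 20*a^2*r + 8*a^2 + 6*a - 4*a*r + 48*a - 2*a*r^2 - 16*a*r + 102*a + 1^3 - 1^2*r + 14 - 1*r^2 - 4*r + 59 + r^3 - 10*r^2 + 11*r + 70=-24*a^3 + 4*a^2 + 156*a + r^3 + r^2*(-2*a - 11) + r*(-20*a^2 - 20*a + 6) + 144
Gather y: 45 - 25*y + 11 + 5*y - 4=52 - 20*y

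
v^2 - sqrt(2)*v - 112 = (v - 8*sqrt(2))*(v + 7*sqrt(2))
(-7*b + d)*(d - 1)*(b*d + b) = -7*b^2*d^2 + 7*b^2 + b*d^3 - b*d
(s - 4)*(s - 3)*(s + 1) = s^3 - 6*s^2 + 5*s + 12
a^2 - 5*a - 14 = (a - 7)*(a + 2)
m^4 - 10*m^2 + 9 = (m - 3)*(m - 1)*(m + 1)*(m + 3)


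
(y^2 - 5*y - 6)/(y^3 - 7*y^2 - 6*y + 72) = (y + 1)/(y^2 - y - 12)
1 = 1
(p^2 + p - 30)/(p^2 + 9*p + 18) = (p - 5)/(p + 3)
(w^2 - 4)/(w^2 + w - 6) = (w + 2)/(w + 3)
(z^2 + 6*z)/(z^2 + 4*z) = (z + 6)/(z + 4)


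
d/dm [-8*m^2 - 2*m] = -16*m - 2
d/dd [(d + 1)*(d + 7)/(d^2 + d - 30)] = (-7*d^2 - 74*d - 247)/(d^4 + 2*d^3 - 59*d^2 - 60*d + 900)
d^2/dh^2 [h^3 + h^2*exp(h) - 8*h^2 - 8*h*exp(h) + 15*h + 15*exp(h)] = h^2*exp(h) - 4*h*exp(h) + 6*h + exp(h) - 16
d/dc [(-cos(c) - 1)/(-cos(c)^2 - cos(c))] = sin(c)/cos(c)^2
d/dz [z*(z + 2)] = 2*z + 2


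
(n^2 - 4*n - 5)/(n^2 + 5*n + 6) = (n^2 - 4*n - 5)/(n^2 + 5*n + 6)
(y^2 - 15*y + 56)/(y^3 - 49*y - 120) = (y - 7)/(y^2 + 8*y + 15)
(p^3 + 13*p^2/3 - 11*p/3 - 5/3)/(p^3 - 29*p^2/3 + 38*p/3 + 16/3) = (p^2 + 4*p - 5)/(p^2 - 10*p + 16)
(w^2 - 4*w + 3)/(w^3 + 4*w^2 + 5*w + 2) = (w^2 - 4*w + 3)/(w^3 + 4*w^2 + 5*w + 2)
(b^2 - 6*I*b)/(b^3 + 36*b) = 1/(b + 6*I)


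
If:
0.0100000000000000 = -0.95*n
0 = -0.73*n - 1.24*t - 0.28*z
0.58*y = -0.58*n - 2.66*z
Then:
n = -0.01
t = 0.00619694397283531 - 0.225806451612903*z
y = 0.0105263157894737 - 4.58620689655172*z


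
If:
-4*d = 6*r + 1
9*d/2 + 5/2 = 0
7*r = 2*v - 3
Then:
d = -5/9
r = 11/54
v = 239/108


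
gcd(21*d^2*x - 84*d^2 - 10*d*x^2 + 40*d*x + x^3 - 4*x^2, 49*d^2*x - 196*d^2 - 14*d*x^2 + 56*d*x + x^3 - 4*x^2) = -7*d*x + 28*d + x^2 - 4*x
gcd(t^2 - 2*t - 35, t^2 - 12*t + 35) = t - 7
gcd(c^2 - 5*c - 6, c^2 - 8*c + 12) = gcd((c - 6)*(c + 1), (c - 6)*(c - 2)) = c - 6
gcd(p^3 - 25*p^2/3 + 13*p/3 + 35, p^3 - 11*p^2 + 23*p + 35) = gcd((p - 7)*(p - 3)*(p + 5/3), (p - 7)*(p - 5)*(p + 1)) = p - 7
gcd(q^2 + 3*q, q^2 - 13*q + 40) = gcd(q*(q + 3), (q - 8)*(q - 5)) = 1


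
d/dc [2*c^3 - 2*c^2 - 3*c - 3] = 6*c^2 - 4*c - 3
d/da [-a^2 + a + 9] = 1 - 2*a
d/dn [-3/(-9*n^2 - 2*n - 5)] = 6*(-9*n - 1)/(9*n^2 + 2*n + 5)^2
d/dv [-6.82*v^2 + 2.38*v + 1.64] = 2.38 - 13.64*v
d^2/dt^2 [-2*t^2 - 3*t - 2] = -4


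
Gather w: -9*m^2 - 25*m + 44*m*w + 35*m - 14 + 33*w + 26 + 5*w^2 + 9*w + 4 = -9*m^2 + 10*m + 5*w^2 + w*(44*m + 42) + 16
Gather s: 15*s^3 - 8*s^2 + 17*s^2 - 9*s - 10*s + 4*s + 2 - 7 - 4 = 15*s^3 + 9*s^2 - 15*s - 9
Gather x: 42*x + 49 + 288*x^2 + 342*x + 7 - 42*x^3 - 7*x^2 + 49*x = -42*x^3 + 281*x^2 + 433*x + 56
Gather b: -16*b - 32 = -16*b - 32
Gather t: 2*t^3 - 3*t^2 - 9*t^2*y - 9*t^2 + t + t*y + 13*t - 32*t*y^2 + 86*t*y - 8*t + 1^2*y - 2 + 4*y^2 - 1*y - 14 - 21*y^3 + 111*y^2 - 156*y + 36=2*t^3 + t^2*(-9*y - 12) + t*(-32*y^2 + 87*y + 6) - 21*y^3 + 115*y^2 - 156*y + 20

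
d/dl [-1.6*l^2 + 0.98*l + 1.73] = 0.98 - 3.2*l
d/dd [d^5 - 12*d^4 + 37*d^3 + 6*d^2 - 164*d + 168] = 5*d^4 - 48*d^3 + 111*d^2 + 12*d - 164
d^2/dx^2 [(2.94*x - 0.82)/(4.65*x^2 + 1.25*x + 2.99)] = ((0.276000000000001 - 82.026*x)*(4.65*x^2 + 1.25*x + 2.99) + (2.94*x - 0.82)*(9.3*x + 1.25)*(18.6*x + 2.5))/(4.65*x^2 + 1.25*x + 2.99)^3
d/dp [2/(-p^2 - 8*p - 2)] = 4*(p + 4)/(p^2 + 8*p + 2)^2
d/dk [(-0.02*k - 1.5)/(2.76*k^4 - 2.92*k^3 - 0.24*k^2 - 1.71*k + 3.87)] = (0.1656*k^4 + 16.4432*k^3 - 13.1448*k^2 - 0.72*k - 2.6424)/(7.6176*k^8 - 16.1184*k^7 + 7.2016*k^6 - 8.0376*k^5 + 31.4064*k^4 - 21.78*k^3 + 1.0665*k^2 - 13.2354*k + 14.9769)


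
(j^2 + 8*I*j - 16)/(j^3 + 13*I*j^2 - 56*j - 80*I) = 1/(j + 5*I)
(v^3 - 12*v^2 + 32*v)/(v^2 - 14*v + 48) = v*(v - 4)/(v - 6)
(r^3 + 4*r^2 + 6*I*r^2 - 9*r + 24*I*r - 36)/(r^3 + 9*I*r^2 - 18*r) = (r^2 + r*(4 + 3*I) + 12*I)/(r*(r + 6*I))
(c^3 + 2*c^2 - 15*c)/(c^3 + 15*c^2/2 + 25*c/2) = 2*(c - 3)/(2*c + 5)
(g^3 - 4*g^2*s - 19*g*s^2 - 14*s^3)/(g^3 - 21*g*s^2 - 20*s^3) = (-g^2 + 5*g*s + 14*s^2)/(-g^2 + g*s + 20*s^2)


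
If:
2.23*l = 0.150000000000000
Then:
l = 0.07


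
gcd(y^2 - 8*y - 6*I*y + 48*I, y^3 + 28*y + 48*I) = y - 6*I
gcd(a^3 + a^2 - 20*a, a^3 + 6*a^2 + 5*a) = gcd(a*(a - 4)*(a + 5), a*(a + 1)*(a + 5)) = a^2 + 5*a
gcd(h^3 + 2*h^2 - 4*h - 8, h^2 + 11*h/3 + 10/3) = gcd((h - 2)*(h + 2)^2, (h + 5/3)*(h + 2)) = h + 2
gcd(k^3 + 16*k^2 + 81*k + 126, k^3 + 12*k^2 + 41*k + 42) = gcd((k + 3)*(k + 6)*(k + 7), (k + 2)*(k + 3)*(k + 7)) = k^2 + 10*k + 21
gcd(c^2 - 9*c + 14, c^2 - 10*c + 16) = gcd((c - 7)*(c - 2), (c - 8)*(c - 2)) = c - 2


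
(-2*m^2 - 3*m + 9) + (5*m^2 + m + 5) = 3*m^2 - 2*m + 14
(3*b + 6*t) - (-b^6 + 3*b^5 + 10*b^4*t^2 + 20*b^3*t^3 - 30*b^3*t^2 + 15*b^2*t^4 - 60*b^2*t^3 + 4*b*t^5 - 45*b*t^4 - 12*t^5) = b^6 - 3*b^5 - 10*b^4*t^2 - 20*b^3*t^3 + 30*b^3*t^2 - 15*b^2*t^4 + 60*b^2*t^3 - 4*b*t^5 + 45*b*t^4 + 3*b + 12*t^5 + 6*t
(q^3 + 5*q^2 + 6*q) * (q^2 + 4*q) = q^5 + 9*q^4 + 26*q^3 + 24*q^2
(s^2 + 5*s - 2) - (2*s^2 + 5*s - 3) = 1 - s^2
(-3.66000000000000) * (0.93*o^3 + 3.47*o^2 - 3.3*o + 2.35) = -3.4038*o^3 - 12.7002*o^2 + 12.078*o - 8.601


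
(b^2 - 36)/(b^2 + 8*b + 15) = (b^2 - 36)/(b^2 + 8*b + 15)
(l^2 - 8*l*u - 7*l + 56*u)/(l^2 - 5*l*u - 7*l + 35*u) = (-l + 8*u)/(-l + 5*u)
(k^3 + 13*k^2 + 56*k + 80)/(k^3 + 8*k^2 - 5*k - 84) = (k^2 + 9*k + 20)/(k^2 + 4*k - 21)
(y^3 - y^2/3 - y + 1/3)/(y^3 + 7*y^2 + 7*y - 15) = (3*y^2 + 2*y - 1)/(3*(y^2 + 8*y + 15))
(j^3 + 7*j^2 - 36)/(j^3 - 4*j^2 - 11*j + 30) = (j + 6)/(j - 5)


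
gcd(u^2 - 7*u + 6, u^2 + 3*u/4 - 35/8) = 1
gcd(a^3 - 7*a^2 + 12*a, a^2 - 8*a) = a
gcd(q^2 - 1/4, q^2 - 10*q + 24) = 1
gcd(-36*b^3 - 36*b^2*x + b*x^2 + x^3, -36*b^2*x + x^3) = -36*b^2 + x^2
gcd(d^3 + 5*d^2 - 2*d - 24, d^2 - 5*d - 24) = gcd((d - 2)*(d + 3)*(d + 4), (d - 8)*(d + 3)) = d + 3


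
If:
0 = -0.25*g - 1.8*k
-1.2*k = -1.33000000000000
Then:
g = -7.98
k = 1.11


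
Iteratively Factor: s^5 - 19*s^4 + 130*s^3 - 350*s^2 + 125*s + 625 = (s - 5)*(s^4 - 14*s^3 + 60*s^2 - 50*s - 125) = (s - 5)^2*(s^3 - 9*s^2 + 15*s + 25) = (s - 5)^3*(s^2 - 4*s - 5) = (s - 5)^3*(s + 1)*(s - 5)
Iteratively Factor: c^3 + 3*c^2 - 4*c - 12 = (c + 2)*(c^2 + c - 6) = (c - 2)*(c + 2)*(c + 3)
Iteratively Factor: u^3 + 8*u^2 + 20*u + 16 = (u + 2)*(u^2 + 6*u + 8) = (u + 2)^2*(u + 4)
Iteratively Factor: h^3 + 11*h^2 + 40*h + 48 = (h + 4)*(h^2 + 7*h + 12) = (h + 4)^2*(h + 3)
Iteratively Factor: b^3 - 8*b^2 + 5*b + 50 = (b - 5)*(b^2 - 3*b - 10) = (b - 5)*(b + 2)*(b - 5)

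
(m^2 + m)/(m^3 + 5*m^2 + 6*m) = (m + 1)/(m^2 + 5*m + 6)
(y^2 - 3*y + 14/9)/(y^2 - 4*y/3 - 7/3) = (y - 2/3)/(y + 1)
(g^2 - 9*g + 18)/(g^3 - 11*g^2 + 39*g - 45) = (g - 6)/(g^2 - 8*g + 15)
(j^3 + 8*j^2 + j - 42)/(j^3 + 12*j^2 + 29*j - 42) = (j^2 + j - 6)/(j^2 + 5*j - 6)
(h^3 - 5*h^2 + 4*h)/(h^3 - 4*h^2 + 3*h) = (h - 4)/(h - 3)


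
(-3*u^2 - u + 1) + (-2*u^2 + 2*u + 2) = -5*u^2 + u + 3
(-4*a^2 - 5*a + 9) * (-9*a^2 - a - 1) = 36*a^4 + 49*a^3 - 72*a^2 - 4*a - 9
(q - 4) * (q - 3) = q^2 - 7*q + 12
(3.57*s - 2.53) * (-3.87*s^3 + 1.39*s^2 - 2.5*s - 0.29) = -13.8159*s^4 + 14.7534*s^3 - 12.4417*s^2 + 5.2897*s + 0.7337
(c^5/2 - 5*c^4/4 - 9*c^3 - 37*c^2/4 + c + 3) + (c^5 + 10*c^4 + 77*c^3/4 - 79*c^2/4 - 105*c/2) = 3*c^5/2 + 35*c^4/4 + 41*c^3/4 - 29*c^2 - 103*c/2 + 3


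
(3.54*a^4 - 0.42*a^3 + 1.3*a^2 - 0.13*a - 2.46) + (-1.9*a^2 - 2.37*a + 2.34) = 3.54*a^4 - 0.42*a^3 - 0.6*a^2 - 2.5*a - 0.12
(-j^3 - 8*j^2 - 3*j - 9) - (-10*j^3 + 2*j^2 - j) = 9*j^3 - 10*j^2 - 2*j - 9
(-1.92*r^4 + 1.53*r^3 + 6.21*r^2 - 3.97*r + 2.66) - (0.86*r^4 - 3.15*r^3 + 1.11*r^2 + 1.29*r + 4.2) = -2.78*r^4 + 4.68*r^3 + 5.1*r^2 - 5.26*r - 1.54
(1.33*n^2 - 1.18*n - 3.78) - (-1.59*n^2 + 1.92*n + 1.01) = 2.92*n^2 - 3.1*n - 4.79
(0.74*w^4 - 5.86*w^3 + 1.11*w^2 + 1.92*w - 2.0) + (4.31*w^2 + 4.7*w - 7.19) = 0.74*w^4 - 5.86*w^3 + 5.42*w^2 + 6.62*w - 9.19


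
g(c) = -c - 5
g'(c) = -1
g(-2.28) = -2.72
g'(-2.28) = -1.00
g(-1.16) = -3.84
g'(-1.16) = -1.00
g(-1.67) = -3.33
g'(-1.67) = -1.00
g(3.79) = -8.79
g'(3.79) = -1.00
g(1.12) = -6.12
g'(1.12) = -1.00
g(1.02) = -6.02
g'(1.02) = -1.00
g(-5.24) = 0.24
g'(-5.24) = -1.00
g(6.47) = -11.47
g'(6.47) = -1.00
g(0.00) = -5.00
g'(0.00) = -1.00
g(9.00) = -14.00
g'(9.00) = -1.00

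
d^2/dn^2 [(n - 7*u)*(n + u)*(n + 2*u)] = 6*n - 8*u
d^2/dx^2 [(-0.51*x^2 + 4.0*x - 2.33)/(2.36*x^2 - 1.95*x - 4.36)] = (39.86276*x^3 - 109.349184*x^2 + 311.28636*x - 153.074978)/(13.144256*x^6 - 32.58216*x^5 - 45.928668*x^4 + 112.973445*x^3 + 84.851268*x^2 - 111.20616*x - 82.881856)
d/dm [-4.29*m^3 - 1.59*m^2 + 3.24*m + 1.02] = -12.87*m^2 - 3.18*m + 3.24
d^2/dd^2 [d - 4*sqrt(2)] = 0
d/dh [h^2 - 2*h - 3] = 2*h - 2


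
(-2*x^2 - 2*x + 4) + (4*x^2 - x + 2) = 2*x^2 - 3*x + 6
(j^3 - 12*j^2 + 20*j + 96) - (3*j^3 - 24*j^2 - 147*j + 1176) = -2*j^3 + 12*j^2 + 167*j - 1080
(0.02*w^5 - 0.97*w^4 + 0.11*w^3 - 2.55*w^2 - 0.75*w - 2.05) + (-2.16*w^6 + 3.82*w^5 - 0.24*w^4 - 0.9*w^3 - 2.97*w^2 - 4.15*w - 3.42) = -2.16*w^6 + 3.84*w^5 - 1.21*w^4 - 0.79*w^3 - 5.52*w^2 - 4.9*w - 5.47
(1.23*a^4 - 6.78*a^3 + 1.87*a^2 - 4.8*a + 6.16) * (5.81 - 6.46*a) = -7.9458*a^5 + 50.9451*a^4 - 51.472*a^3 + 41.8727*a^2 - 67.6816*a + 35.7896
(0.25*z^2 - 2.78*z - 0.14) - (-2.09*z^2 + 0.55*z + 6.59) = 2.34*z^2 - 3.33*z - 6.73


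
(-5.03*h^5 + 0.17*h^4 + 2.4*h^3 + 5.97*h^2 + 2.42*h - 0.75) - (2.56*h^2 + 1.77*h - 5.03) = -5.03*h^5 + 0.17*h^4 + 2.4*h^3 + 3.41*h^2 + 0.65*h + 4.28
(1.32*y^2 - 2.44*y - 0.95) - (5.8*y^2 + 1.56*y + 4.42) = -4.48*y^2 - 4.0*y - 5.37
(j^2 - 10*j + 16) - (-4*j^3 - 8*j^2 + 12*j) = 4*j^3 + 9*j^2 - 22*j + 16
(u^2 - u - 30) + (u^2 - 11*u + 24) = 2*u^2 - 12*u - 6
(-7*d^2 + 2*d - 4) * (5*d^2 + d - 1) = -35*d^4 + 3*d^3 - 11*d^2 - 6*d + 4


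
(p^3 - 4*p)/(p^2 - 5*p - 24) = p*(4 - p^2)/(-p^2 + 5*p + 24)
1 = 1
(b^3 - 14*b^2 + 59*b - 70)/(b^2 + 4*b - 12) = (b^2 - 12*b + 35)/(b + 6)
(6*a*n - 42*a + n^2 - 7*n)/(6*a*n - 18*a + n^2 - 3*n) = (n - 7)/(n - 3)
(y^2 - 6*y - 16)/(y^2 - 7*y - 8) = (y + 2)/(y + 1)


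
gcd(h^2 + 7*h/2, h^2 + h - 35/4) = h + 7/2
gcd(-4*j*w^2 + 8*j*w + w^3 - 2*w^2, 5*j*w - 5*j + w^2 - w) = 1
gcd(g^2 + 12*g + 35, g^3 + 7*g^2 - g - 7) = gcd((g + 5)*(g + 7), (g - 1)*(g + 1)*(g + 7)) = g + 7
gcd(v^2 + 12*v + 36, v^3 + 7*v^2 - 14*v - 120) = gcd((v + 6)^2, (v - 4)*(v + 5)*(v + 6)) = v + 6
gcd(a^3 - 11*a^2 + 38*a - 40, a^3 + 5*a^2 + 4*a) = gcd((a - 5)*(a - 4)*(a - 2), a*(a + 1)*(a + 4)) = 1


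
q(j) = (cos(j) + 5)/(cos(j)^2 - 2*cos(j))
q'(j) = (2*sin(j)*cos(j) - 2*sin(j))*(cos(j) + 5)/(cos(j)^2 - 2*cos(j))^2 - sin(j)/(cos(j)^2 - 2*cos(j)) = (sin(j) - 10*sin(j)/cos(j)^2 + 10*tan(j))/(cos(j) - 2)^2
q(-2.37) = 2.20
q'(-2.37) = 3.06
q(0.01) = -6.00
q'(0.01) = 0.01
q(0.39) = -5.96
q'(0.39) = 0.04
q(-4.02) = 2.59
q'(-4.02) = -4.33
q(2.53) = 1.81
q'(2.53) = -1.89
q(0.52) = -5.97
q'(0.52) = -0.29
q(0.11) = -5.99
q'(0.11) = 0.10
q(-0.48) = -5.96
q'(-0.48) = 0.16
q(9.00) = 1.54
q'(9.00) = -1.07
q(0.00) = -6.00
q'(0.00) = 0.00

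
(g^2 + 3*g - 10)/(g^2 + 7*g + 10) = (g - 2)/(g + 2)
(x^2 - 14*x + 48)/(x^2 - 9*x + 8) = (x - 6)/(x - 1)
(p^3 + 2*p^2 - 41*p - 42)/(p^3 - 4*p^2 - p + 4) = (p^2 + p - 42)/(p^2 - 5*p + 4)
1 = 1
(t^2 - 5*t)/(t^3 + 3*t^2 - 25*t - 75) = t/(t^2 + 8*t + 15)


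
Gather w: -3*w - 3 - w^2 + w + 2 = -w^2 - 2*w - 1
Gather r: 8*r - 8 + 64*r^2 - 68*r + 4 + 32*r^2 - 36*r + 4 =96*r^2 - 96*r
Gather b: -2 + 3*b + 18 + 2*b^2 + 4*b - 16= 2*b^2 + 7*b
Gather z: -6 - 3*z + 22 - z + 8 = 24 - 4*z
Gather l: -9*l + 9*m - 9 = -9*l + 9*m - 9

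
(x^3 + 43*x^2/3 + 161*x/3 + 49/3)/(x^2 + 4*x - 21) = (3*x^2 + 22*x + 7)/(3*(x - 3))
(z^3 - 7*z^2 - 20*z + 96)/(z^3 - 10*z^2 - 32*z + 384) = (z^2 + z - 12)/(z^2 - 2*z - 48)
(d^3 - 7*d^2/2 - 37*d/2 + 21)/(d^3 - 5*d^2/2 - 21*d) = (d - 1)/d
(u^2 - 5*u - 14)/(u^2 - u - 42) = (u + 2)/(u + 6)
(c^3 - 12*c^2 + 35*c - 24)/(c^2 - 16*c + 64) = (c^2 - 4*c + 3)/(c - 8)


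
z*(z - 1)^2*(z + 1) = z^4 - z^3 - z^2 + z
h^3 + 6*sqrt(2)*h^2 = h^2*(h + 6*sqrt(2))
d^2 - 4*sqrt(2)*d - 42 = (d - 7*sqrt(2))*(d + 3*sqrt(2))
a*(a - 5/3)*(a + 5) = a^3 + 10*a^2/3 - 25*a/3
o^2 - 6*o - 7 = (o - 7)*(o + 1)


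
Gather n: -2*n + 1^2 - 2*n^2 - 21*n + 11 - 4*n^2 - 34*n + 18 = -6*n^2 - 57*n + 30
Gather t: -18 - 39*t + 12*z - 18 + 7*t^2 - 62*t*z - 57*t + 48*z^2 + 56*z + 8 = 7*t^2 + t*(-62*z - 96) + 48*z^2 + 68*z - 28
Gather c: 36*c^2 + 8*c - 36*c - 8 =36*c^2 - 28*c - 8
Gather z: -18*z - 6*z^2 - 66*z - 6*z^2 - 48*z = -12*z^2 - 132*z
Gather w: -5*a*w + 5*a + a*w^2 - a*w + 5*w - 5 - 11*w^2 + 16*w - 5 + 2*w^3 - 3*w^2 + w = 5*a + 2*w^3 + w^2*(a - 14) + w*(22 - 6*a) - 10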